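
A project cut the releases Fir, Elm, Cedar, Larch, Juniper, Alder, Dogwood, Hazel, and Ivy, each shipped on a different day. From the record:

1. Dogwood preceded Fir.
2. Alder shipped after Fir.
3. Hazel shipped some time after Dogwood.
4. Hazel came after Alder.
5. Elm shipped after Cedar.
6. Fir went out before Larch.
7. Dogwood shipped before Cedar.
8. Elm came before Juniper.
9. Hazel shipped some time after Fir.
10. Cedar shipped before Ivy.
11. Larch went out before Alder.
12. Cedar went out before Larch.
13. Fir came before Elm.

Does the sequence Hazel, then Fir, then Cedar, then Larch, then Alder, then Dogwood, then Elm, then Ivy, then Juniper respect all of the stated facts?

no

The constraints require Dogwood before Hazel, but in the proposed sequence Hazel appears ahead of Dogwood. That one violation is enough.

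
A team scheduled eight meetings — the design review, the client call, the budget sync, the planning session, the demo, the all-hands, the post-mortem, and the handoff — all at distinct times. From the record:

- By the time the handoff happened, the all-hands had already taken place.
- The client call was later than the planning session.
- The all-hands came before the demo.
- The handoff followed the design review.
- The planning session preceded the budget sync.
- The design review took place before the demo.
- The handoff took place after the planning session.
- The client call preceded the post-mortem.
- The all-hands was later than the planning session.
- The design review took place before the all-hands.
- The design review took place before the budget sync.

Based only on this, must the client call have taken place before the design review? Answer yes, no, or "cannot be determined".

cannot be determined

No chain of stated constraints runs from the client call to the design review, and none runs from the design review to the client call either.
So the relative order of the client call and the design review is not fixed by the given facts.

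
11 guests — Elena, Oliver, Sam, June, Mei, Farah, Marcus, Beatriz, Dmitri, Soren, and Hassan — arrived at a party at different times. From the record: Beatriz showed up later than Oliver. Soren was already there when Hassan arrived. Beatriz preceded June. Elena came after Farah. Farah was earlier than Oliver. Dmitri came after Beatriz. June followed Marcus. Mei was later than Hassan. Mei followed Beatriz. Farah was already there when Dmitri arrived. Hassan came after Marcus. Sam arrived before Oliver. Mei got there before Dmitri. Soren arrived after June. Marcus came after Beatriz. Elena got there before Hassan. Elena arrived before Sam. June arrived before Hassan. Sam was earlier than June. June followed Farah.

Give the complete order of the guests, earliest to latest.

The constraints fix every adjacent pair, so only one ordering works:
Farah → Elena → Sam → Oliver → Beatriz → Marcus → June → Soren → Hassan → Mei → Dmitri.

Farah, Elena, Sam, Oliver, Beatriz, Marcus, June, Soren, Hassan, Mei, Dmitri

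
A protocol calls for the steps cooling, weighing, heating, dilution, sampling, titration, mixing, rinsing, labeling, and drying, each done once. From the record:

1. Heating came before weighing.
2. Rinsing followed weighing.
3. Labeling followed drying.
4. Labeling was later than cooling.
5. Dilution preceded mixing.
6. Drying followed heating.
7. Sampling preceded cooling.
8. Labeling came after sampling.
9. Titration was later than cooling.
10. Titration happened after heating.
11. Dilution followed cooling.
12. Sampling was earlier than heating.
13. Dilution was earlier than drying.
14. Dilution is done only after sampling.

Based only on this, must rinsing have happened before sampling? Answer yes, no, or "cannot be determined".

Tracing the constraints gives sampling → heating → weighing → rinsing, so sampling must come before rinsing.
That means rinsing cannot be before sampling.

no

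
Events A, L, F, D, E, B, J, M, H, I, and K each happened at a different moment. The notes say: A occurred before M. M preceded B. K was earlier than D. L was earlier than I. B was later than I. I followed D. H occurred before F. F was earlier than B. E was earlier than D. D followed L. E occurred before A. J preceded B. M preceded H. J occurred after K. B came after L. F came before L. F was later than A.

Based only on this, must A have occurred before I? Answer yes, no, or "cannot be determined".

yes

Chain the constraints: A → F → L → I. Each link is directly stated, so A comes before I.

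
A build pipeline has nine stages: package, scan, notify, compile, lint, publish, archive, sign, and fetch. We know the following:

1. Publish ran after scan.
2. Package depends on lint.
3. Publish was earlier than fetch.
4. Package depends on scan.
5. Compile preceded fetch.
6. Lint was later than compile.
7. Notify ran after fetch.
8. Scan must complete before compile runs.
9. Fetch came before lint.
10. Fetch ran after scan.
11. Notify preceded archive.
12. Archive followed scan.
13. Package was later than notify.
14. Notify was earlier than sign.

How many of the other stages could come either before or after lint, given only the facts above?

3

Forced before lint: compile, fetch, publish, and scan; forced after lint: package.
That leaves archive, notify, and sign with no forced order relative to lint — 3.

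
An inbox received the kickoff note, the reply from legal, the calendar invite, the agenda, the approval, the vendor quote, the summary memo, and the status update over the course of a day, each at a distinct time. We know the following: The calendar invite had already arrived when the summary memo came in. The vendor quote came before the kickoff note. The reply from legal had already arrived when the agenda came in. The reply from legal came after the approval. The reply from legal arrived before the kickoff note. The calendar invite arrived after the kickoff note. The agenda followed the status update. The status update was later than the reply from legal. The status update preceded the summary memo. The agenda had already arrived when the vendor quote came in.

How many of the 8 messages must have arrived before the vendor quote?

Directly stated before the vendor quote: the agenda.
The approval reaches the vendor quote via the approval → the reply from legal → the agenda → the vendor quote.
The reply from legal reaches the vendor quote via the reply from legal → the agenda → the vendor quote.
The status update reaches the vendor quote via the status update → the agenda → the vendor quote.
No chain forces the summary memo (or any of the others) ahead of the vendor quote.
That's the agenda, the approval, the reply from legal, and the status update — 4 in all.

4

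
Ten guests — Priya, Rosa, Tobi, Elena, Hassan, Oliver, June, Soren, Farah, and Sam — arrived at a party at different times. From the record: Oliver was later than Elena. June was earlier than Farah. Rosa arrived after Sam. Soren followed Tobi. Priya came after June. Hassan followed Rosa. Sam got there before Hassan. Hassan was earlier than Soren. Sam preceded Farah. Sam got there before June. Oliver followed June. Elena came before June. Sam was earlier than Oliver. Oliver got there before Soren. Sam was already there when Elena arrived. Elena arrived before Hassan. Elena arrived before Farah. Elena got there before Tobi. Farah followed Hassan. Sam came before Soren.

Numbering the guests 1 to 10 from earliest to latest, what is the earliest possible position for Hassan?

Elena, Rosa, and Sam must all come before Hassan — 3 forced predecessors.
Nothing else is forced ahead of Hassan, so their earliest slot is position 3 + 1 = 4.

4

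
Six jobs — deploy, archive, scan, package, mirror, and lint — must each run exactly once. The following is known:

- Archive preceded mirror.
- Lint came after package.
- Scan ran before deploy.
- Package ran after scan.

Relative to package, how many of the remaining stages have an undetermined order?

Forced before package: scan; forced after package: lint.
That leaves archive, deploy, and mirror with no forced order relative to package — 3.

3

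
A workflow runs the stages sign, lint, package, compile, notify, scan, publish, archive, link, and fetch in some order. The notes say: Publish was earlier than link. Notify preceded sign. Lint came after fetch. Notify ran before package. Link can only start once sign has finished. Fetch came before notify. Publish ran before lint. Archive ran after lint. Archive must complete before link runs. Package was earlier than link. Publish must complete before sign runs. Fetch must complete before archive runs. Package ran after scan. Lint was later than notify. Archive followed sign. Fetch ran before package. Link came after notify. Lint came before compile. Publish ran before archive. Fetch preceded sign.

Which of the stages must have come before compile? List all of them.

Directly stated before compile: lint.
Fetch reaches compile via fetch → lint → compile.
Notify reaches compile via notify → lint → compile.
Publish reaches compile via publish → lint → compile.
No chain forces package (or any of the others) ahead of compile.

fetch, lint, notify, publish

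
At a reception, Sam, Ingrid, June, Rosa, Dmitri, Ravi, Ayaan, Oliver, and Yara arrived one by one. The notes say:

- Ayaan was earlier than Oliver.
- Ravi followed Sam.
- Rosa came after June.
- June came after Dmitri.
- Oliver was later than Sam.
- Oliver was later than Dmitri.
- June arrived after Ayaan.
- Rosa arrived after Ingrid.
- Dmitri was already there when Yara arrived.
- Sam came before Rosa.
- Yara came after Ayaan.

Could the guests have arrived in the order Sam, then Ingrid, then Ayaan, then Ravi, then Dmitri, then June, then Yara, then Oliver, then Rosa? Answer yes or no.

Check each stated constraint against the proposed order — e.g. Ingrid is ahead of Rosa; Sam is ahead of Rosa. Every pair is in the required order; nothing is violated.

yes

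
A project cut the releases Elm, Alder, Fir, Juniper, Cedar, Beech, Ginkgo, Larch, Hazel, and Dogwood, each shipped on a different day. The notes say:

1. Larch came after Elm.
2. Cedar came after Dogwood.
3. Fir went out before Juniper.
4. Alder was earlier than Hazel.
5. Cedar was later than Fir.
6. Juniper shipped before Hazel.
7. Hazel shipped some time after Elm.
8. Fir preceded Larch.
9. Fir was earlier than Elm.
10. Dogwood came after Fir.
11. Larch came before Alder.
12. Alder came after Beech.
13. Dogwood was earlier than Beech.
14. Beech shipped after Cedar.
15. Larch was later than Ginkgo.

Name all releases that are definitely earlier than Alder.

Directly stated before Alder: Beech and Larch.
Cedar reaches Alder via Cedar → Beech → Alder.
Dogwood reaches Alder via Dogwood → Beech → Alder.
Elm reaches Alder via Elm → Larch → Alder.
Likewise Fir and Ginkgo each reach Alder by chaining the stated constraints.
No chain forces Juniper (or any of the others) ahead of Alder.

Beech, Cedar, Dogwood, Elm, Fir, Ginkgo, Larch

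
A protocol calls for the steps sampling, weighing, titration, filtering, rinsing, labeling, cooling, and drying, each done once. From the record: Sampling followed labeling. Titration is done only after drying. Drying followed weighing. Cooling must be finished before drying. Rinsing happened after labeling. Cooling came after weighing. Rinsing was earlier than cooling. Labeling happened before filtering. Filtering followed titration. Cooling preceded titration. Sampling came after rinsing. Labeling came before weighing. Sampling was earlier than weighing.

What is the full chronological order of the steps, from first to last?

labeling, rinsing, sampling, weighing, cooling, drying, titration, filtering

The constraints fix every adjacent pair, so only one ordering works:
labeling → rinsing → sampling → weighing → cooling → drying → titration → filtering.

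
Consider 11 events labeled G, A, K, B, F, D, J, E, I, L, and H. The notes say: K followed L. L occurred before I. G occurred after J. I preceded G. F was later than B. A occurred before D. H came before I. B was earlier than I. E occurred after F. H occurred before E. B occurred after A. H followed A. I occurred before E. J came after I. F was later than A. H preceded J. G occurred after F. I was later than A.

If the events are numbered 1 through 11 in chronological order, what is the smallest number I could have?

5

A, B, H, and L must all come before I — 4 forced predecessors.
Nothing else is forced ahead of I, so its earliest slot is position 4 + 1 = 5.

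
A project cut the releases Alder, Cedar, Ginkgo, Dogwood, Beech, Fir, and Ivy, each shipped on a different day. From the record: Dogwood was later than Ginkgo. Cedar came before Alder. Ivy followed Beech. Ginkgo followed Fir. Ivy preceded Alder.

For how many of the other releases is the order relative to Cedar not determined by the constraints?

Forced after Cedar: Alder.
That leaves Beech, Dogwood, Fir, Ginkgo, and Ivy with no forced order relative to Cedar — 5.

5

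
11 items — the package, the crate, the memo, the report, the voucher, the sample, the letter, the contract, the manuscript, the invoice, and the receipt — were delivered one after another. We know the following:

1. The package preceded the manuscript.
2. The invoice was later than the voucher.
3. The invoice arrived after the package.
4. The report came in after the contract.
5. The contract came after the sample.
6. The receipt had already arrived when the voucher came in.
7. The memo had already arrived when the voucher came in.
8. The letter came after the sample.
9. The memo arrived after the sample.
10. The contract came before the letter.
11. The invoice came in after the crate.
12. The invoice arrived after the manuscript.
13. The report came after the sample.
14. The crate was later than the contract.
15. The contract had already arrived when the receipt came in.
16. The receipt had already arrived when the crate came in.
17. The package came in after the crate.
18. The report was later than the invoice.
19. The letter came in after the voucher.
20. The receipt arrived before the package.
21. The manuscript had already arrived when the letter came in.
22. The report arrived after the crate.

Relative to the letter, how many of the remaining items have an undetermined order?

2

Forced before the letter: the contract, the crate, the manuscript, the memo, the package, the receipt, the sample, and the voucher.
That leaves the invoice and the report with no forced order relative to the letter — 2.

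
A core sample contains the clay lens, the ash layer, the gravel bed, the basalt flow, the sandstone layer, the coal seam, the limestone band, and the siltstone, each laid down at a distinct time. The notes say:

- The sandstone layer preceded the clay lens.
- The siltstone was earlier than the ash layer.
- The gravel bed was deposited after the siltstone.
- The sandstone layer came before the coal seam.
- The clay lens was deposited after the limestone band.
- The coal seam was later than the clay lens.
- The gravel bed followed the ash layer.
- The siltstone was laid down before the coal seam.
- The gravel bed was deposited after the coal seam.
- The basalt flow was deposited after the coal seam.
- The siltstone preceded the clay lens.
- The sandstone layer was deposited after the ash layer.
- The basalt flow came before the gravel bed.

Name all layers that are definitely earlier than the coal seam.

Directly stated before the coal seam: the clay lens, the sandstone layer, and the siltstone.
The ash layer reaches the coal seam via the ash layer → the sandstone layer → the coal seam.
The limestone band reaches the coal seam via the limestone band → the clay lens → the coal seam.

the ash layer, the clay lens, the limestone band, the sandstone layer, the siltstone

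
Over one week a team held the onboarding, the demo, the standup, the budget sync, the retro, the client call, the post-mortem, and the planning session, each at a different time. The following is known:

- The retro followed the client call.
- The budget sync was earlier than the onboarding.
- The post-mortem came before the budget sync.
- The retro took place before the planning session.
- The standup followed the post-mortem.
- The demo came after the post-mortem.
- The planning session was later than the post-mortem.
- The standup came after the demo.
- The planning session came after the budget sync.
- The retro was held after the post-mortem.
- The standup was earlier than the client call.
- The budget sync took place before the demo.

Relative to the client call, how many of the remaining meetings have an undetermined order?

Forced before the client call: the budget sync, the demo, the post-mortem, and the standup; forced after the client call: the planning session and the retro.
That leaves the onboarding with no forced order relative to the client call — 1.

1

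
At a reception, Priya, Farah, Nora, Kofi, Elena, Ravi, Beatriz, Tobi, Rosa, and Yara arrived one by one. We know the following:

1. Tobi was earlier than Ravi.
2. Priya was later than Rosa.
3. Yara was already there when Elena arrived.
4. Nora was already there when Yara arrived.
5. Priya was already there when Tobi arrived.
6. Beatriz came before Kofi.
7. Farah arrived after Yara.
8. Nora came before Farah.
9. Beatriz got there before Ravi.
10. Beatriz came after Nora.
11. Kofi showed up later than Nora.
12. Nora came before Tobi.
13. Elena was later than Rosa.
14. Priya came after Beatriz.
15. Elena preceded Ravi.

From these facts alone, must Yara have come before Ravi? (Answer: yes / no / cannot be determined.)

yes

Chain the constraints: Yara → Elena → Ravi. Each link is directly stated, so Yara comes before Ravi.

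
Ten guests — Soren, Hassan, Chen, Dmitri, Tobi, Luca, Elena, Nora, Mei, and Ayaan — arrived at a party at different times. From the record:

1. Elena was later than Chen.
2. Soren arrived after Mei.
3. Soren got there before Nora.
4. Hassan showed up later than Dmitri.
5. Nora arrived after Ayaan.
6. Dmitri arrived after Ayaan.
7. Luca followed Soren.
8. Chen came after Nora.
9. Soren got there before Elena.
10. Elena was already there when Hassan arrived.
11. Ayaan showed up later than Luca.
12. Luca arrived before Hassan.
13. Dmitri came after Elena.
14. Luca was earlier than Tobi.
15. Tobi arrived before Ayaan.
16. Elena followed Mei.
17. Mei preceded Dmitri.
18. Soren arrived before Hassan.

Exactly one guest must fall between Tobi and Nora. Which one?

Ayaan

Tracing the constraints gives Tobi → Ayaan → Nora, so Ayaan sits after Tobi and before Nora.
No other guest is forced both after Tobi and before Nora.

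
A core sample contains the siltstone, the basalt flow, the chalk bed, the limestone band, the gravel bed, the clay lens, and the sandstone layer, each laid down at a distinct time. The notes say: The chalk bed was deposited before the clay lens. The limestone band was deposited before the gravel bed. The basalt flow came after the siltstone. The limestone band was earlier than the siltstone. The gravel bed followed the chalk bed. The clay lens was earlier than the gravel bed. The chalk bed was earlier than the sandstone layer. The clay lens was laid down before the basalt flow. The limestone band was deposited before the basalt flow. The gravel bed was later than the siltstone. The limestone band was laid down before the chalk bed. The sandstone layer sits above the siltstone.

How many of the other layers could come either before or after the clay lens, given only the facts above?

2

Forced before the clay lens: the chalk bed and the limestone band; forced after the clay lens: the basalt flow and the gravel bed.
That leaves the sandstone layer and the siltstone with no forced order relative to the clay lens — 2.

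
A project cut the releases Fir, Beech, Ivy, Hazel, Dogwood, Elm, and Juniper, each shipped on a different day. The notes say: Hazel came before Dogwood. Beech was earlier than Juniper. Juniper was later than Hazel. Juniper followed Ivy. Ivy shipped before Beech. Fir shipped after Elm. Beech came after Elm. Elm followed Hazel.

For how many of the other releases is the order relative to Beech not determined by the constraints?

2

Forced before Beech: Elm, Hazel, and Ivy; forced after Beech: Juniper.
That leaves Dogwood and Fir with no forced order relative to Beech — 2.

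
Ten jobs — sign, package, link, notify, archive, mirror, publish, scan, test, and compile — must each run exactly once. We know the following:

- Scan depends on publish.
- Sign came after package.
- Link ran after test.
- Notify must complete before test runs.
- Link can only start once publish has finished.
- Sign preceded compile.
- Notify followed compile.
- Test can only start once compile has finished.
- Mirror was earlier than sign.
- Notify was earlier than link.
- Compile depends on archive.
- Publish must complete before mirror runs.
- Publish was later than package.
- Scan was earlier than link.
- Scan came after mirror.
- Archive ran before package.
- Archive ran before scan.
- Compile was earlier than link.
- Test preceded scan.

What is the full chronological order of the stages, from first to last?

The constraints fix every adjacent pair, so only one ordering works:
archive → package → publish → mirror → sign → compile → notify → test → scan → link.

archive, package, publish, mirror, sign, compile, notify, test, scan, link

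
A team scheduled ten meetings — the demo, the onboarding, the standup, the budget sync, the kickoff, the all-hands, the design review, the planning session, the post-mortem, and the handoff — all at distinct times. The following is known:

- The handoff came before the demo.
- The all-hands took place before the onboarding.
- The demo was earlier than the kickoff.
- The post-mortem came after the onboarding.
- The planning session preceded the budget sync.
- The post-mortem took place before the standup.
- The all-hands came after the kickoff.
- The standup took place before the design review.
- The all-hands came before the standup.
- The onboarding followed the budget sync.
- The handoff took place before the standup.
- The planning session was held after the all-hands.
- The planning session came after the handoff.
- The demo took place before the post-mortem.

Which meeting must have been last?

the design review

Every other meeting has a chain of constraints placing it before the design review, so the design review is last.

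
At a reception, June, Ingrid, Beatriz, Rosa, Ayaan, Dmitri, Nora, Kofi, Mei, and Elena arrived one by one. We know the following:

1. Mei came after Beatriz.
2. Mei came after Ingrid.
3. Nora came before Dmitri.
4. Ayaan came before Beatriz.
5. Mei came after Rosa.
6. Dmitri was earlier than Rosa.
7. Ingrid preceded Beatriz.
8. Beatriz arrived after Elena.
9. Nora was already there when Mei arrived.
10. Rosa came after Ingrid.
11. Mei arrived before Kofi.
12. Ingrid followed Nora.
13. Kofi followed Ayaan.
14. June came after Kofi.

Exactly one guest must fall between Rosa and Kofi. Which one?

Mei

Tracing the constraints gives Rosa → Mei → Kofi, so Mei sits after Rosa and before Kofi.
No other guest is forced both after Rosa and before Kofi.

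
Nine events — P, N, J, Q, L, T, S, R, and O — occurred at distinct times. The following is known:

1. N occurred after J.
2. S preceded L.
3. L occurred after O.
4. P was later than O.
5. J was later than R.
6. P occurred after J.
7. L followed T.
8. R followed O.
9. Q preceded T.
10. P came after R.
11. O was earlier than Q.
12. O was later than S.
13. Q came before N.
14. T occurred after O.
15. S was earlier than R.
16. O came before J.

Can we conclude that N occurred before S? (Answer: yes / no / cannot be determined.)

no

Tracing the constraints gives S → R → J → N, so S must come before N.
That means N cannot be before S.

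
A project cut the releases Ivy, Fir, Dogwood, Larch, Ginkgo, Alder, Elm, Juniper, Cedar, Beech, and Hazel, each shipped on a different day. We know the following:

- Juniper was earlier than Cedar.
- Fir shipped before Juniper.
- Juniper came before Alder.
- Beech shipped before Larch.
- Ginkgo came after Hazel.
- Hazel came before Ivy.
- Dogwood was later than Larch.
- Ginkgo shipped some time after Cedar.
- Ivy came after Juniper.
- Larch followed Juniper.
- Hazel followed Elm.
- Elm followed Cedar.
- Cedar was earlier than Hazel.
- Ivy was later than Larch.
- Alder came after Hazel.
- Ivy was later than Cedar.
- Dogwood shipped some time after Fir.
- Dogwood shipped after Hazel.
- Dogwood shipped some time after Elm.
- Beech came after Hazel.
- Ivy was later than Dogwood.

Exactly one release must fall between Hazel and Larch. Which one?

Tracing the constraints gives Hazel → Beech → Larch, so Beech sits after Hazel and before Larch.
No other release is forced both after Hazel and before Larch.

Beech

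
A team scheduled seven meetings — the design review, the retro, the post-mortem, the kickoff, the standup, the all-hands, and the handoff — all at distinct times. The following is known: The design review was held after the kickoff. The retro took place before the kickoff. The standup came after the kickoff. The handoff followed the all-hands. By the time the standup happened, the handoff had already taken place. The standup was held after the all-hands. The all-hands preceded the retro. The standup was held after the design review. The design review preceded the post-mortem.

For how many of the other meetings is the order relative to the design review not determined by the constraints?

1

Forced before the design review: the all-hands, the kickoff, and the retro; forced after the design review: the post-mortem and the standup.
That leaves the handoff with no forced order relative to the design review — 1.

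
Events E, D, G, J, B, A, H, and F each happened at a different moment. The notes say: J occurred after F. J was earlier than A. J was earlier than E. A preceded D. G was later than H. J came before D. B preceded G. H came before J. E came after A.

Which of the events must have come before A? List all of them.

F, H, J

Directly stated before A: J.
F reaches A via F → J → A.
H reaches A via H → J → A.
No chain forces B (or any of the others) ahead of A.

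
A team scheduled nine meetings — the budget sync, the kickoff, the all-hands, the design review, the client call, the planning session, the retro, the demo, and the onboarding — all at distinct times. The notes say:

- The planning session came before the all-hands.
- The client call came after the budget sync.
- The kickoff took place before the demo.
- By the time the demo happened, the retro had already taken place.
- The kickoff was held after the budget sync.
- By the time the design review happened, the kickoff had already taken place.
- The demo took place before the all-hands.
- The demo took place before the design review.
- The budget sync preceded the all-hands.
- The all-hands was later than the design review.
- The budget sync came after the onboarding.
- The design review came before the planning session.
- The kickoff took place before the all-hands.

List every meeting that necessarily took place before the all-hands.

Directly stated before the all-hands: the budget sync, the demo, the design review, the kickoff, and the planning session.
The onboarding reaches the all-hands via the onboarding → the budget sync → the all-hands.
The retro reaches the all-hands via the retro → the demo → the all-hands.

the budget sync, the demo, the design review, the kickoff, the onboarding, the planning session, the retro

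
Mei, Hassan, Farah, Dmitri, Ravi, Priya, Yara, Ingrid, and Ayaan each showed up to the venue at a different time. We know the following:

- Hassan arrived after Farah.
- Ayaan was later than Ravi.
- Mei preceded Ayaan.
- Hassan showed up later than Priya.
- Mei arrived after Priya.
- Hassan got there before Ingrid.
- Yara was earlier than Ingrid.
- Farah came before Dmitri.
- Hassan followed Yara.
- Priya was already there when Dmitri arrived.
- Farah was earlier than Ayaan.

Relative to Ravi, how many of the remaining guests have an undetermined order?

Forced after Ravi: Ayaan.
That leaves Dmitri, Farah, Hassan, Ingrid, Mei, Priya, and Yara with no forced order relative to Ravi — 7.

7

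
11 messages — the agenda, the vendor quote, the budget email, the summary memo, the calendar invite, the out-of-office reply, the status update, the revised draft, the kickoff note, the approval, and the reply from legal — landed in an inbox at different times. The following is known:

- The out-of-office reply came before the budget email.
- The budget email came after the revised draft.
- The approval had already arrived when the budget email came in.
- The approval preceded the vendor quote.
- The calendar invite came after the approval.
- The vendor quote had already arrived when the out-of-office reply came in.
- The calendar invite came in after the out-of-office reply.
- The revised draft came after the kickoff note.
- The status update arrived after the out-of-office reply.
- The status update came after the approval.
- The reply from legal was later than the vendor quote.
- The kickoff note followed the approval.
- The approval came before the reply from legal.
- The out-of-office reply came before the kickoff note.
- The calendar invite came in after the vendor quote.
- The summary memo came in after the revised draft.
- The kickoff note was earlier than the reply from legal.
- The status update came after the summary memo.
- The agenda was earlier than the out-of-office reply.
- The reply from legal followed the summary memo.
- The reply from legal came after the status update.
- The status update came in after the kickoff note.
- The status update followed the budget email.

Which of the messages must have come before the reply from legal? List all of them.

the agenda, the approval, the budget email, the kickoff note, the out-of-office reply, the revised draft, the status update, the summary memo, the vendor quote

Directly stated before the reply from legal: the approval, the kickoff note, the status update, the summary memo, and the vendor quote.
The agenda reaches the reply from legal via the agenda → the out-of-office reply → the status update → the reply from legal.
The budget email reaches the reply from legal via the budget email → the status update → the reply from legal.
The out-of-office reply reaches the reply from legal via the out-of-office reply → the status update → the reply from legal.
Likewise the revised draft reaches the reply from legal by chaining the stated constraints.
No chain forces the calendar invite ahead of the reply from legal.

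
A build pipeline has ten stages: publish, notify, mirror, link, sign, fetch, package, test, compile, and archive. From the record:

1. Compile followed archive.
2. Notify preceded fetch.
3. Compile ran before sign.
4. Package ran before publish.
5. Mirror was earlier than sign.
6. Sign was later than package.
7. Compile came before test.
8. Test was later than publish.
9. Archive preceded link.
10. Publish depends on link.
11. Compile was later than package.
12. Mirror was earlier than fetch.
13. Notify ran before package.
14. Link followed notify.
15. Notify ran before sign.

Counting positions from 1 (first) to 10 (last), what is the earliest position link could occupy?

3

Archive and notify must both come before link — 2 forced predecessors.
Nothing else is forced ahead of link, so its earliest slot is position 2 + 1 = 3.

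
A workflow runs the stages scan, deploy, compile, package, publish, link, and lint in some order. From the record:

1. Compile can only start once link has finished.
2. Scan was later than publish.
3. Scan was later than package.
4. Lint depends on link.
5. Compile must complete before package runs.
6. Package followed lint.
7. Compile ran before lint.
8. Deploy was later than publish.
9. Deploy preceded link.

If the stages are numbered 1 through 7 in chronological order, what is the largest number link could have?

3

Link must come before compile, lint, package, and scan — 4 stages forced after it.
Everything else can be placed before link in some valid order, so link can sit as late as position 7 − 4 = 3.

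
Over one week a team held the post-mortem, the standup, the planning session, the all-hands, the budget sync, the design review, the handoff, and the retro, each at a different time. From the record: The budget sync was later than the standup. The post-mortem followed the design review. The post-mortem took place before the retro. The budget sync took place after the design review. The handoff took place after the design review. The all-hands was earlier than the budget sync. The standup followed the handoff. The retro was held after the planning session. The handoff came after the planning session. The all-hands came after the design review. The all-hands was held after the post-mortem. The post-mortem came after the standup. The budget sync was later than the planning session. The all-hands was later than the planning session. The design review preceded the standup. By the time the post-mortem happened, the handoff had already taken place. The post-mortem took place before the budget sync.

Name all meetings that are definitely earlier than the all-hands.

the design review, the handoff, the planning session, the post-mortem, the standup

Directly stated before the all-hands: the design review, the planning session, and the post-mortem.
The handoff reaches the all-hands via the handoff → the post-mortem → the all-hands.
The standup reaches the all-hands via the standup → the post-mortem → the all-hands.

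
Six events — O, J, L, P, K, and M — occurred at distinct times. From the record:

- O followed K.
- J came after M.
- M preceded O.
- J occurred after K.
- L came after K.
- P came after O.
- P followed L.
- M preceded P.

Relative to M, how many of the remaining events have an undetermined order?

2

Forced after M: J, O, and P.
That leaves K and L with no forced order relative to M — 2.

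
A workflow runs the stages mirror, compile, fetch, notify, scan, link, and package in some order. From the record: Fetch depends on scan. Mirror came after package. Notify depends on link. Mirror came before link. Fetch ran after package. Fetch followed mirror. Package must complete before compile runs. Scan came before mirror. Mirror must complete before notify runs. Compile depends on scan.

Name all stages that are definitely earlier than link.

mirror, package, scan

Directly stated before link: mirror.
Package reaches link via package → mirror → link.
Scan reaches link via scan → mirror → link.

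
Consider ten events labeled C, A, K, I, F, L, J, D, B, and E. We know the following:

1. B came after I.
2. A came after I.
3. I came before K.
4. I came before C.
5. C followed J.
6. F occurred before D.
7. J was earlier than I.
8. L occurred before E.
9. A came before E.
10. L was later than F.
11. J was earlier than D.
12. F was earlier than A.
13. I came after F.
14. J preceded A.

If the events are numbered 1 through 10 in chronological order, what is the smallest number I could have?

F and J must both come before I — 2 forced predecessors.
Nothing else is forced ahead of I, so its earliest slot is position 2 + 1 = 3.

3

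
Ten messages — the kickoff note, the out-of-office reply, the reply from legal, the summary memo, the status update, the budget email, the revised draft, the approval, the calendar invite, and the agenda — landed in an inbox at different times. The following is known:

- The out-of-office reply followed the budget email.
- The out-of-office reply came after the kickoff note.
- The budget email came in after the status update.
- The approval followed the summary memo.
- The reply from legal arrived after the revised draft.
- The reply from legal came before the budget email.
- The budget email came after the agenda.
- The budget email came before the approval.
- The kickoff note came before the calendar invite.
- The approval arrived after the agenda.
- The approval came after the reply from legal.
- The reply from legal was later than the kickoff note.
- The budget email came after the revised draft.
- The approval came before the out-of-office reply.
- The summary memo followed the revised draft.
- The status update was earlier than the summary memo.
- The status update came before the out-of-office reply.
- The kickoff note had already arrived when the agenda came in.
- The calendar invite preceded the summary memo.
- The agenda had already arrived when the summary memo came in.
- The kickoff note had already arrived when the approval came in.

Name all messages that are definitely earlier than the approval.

the agenda, the budget email, the calendar invite, the kickoff note, the reply from legal, the revised draft, the status update, the summary memo

Directly stated before the approval: the agenda, the budget email, the kickoff note, the reply from legal, and the summary memo.
The calendar invite reaches the approval via the calendar invite → the summary memo → the approval.
The revised draft reaches the approval via the revised draft → the reply from legal → the approval.
The status update reaches the approval via the status update → the summary memo → the approval.
No chain forces the out-of-office reply ahead of the approval.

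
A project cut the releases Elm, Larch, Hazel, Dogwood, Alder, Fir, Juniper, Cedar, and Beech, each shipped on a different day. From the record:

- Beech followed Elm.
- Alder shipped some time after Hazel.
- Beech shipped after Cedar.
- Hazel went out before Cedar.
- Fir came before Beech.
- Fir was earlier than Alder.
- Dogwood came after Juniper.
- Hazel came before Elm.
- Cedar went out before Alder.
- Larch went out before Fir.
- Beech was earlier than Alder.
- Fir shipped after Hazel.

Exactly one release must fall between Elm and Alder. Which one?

Tracing the constraints gives Elm → Beech → Alder, so Beech sits after Elm and before Alder.
No other release is forced both after Elm and before Alder.

Beech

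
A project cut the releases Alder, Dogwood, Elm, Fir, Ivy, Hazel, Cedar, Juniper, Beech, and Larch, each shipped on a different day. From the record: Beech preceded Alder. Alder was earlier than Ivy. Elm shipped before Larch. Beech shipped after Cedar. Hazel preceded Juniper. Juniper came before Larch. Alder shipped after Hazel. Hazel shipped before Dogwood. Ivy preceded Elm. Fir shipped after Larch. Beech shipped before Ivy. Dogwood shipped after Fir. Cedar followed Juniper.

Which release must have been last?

Every other release has a chain of constraints placing it before Dogwood, so Dogwood is last.

Dogwood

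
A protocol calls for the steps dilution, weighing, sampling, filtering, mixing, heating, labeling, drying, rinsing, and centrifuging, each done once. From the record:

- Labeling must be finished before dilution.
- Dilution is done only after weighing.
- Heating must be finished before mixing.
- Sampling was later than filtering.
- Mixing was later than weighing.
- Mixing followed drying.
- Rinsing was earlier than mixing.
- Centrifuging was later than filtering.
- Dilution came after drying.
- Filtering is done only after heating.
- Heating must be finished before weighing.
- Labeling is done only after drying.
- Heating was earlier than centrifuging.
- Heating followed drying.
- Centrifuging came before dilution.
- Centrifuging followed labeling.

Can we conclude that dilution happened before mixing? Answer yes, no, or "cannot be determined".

cannot be determined

No chain of stated constraints runs from dilution to mixing, and none runs from mixing to dilution either.
So the relative order of dilution and mixing is not fixed by the given facts.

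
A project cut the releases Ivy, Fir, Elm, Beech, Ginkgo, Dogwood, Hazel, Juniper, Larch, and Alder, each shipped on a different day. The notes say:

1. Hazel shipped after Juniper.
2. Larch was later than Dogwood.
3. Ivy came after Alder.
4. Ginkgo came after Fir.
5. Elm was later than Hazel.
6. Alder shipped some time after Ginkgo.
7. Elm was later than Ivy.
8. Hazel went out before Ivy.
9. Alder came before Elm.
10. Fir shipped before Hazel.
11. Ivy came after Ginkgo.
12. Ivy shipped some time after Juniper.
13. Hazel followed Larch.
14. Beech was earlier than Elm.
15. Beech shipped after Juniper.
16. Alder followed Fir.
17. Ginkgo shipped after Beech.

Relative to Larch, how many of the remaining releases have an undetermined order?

5

Forced before Larch: Dogwood; forced after Larch: Elm, Hazel, and Ivy.
That leaves Alder, Beech, Fir, Ginkgo, and Juniper with no forced order relative to Larch — 5.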